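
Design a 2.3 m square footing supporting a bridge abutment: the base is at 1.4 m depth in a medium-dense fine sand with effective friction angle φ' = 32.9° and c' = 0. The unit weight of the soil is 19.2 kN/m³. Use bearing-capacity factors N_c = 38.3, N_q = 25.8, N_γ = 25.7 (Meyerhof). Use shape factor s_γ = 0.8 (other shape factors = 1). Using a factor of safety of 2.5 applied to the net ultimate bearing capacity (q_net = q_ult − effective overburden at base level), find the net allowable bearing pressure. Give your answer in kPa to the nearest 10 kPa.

Effective surcharge at the founding depth q = γ·D_f = 19.2 × 1.4 = 26.88 kPa.
q_ult = q·N_q + 0.5·γ·B·N_γ·s_γ
     = 26.88 × 25.8 + 0.5 × 19.2 × 2.3 × 25.7 × 0.8
     = 693.5 + 453.96 = 1147.5 kPa.
Net ultimate: q_net = 1147.5 − 26.88 = 1120.6 kPa.
q_all(net) = 1120.6 / 2.5 = 448.24 kPa.

q_all(net) ≈ 450 kPa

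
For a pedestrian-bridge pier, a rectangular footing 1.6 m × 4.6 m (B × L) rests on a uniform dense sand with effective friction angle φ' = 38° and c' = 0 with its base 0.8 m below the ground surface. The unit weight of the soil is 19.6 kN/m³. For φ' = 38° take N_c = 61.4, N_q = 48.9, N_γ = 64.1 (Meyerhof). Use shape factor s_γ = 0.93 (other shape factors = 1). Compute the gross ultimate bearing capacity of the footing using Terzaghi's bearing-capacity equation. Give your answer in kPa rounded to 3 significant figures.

Overburden at base level: q = 19.6 × 0.8 = 15.68 kPa.
Surcharge term q·N_q = 15.68 × 48.9 = 766.75 kPa; self-weight term 0.5·γ·B·N_γ·s_γ = 0.5 × 19.6 × 1.6 × 64.1 × 0.93 = 934.73 kPa.
q_ult = 766.75 + 934.73 = 1701.5 kPa.

q_ult ≈ 1700 kPa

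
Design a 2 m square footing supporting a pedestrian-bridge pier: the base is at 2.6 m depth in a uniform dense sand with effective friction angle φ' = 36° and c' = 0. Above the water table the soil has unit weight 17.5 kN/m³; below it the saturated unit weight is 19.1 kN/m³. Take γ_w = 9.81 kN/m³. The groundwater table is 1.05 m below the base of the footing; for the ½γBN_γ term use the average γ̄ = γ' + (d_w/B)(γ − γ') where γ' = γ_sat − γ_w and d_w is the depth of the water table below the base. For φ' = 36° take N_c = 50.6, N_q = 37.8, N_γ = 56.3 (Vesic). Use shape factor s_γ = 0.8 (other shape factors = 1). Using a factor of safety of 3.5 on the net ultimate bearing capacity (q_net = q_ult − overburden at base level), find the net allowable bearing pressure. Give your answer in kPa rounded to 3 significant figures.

q_all(net) ≈ 653 kPa

Effective surcharge at the founding depth q = γ·D_f = 17.5 × 2.6 = 45.5 kPa.
With d_w = 1.05 m < B, γ̄ = 9.29 + (1.05/2) × (17.5 − 9.29) = 13.6 kN/m³.
q_ult = q·N_q + 0.5·γ·B·N_γ·s_γ
     = 45.5 × 37.8 + 0.5 × 13.6 × 2 × 56.3 × 0.8
     = 1719.9 + 612.56 = 2332.5 kPa.
q_net = 2332.5 − 45.5 = 2287 kPa.
q_all(net) = 2287 / 3.5 = 653.42 kPa.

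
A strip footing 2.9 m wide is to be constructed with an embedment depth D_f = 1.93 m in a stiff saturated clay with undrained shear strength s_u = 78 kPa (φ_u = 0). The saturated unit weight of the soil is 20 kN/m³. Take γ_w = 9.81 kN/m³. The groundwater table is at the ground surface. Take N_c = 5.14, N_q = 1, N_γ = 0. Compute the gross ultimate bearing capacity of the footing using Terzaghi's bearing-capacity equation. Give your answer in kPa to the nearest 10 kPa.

q_ult ≈ 420 kPa

Water table at ground surface, so effective unit weight γ' = 20 − 9.81 = 10.19 kN/m³ is used throughout; overburden q = 10.19 × 1.93 = 19.667 kPa.
Cohesion term c·N_c = 78 × 5.14 = 400.92 kPa; surcharge term q·N_q = 19.667 × 1 = 19.667 kPa.
q_ult = 400.92 + 19.667 = 420.59 kPa.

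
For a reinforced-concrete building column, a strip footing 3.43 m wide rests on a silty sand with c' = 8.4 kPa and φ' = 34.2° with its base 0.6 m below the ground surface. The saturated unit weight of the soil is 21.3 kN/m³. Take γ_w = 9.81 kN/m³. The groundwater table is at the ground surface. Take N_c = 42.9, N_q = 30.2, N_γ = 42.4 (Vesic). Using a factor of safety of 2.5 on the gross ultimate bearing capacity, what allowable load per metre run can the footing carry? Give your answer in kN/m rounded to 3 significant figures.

Water table at ground surface, so effective unit weight γ' = 21.3 − 9.81 = 11.49 kN/m³ is used throughout; overburden q = 11.49 × 0.6 = 6.894 kPa; the same γ' applies in the ½γBN_γ term.
Cohesion term c·N_c = 8.4 × 42.9 = 360.36 kPa; surcharge term q·N_q = 6.894 × 30.2 = 208.2 kPa; self-weight term 0.5·γ·B·N_γ = 0.5 × 11.49 × 3.43 × 42.4 = 835.51 kPa.
q_ult = 360.36 + 208.2 + 835.51 = 1404.1 kPa.
Gross allowable pressure q_all = 1404.1 / 2.5 = 561.63 kPa.
Allowable wall load = q_all × B = 561.63 × 3.43 = 1926.4 kN per metre run.

≈ 1930 kN/m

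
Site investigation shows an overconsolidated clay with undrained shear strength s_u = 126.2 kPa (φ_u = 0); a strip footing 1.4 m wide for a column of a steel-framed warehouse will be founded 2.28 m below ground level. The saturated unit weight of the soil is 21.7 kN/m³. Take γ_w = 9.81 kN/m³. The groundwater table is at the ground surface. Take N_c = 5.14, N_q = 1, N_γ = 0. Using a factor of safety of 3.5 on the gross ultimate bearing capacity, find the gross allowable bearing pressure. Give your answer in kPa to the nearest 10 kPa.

q_all ≈ 190 kPa

γ' = 21.7 − 9.81 = 11.89 kN/m³ (submerged throughout). q = 11.89 × 2.28 = 27.109 kPa.
c·N_c = 126.2 × 5.14 = 648.67 kPa
q·N_q = 27.109 × 1 = 27.109 kPa
q_ult = 648.67 + 27.109 = 675.78 kPa.
q_all = 675.78 / 3.5 = 193.08 kPa.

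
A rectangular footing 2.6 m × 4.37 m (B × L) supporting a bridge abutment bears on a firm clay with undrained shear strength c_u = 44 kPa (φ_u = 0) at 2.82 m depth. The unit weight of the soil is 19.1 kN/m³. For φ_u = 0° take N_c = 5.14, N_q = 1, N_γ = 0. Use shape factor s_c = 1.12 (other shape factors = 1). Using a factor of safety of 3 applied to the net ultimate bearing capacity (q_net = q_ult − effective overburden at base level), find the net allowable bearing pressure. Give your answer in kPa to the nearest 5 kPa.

q_all(net) ≈ 85 kPa

Overburden at base level: q = 19.1 × 2.82 = 53.862 kPa.
Cohesion term c·N_c·s_c = 44 × 5.14 × 1.12 = 253.3 kPa; surcharge term q·N_q = 53.862 × 1 = 53.862 kPa.
q_ult = 253.3 + 53.862 = 307.16 kPa.
Net ultimate: q_net = 307.16 − 53.862 = 253.3 kPa.
q_all(net) = 253.3 / 3 = 84.433 kPa.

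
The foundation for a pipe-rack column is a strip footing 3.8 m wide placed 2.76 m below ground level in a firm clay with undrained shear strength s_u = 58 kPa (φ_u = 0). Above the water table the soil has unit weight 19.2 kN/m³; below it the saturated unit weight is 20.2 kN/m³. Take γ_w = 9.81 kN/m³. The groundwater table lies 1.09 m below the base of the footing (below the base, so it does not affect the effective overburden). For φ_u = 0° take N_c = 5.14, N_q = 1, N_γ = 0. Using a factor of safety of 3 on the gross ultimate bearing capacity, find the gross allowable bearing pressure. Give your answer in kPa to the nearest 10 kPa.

q_all ≈ 120 kPa

q = γ·D_f = 19.2 × 2.76 = 52.992 kPa.
c·N_c = 58 × 5.14 = 298.12 kPa
q·N_q = 52.992 × 1 = 52.992 kPa
q_ult = 298.12 + 52.992 = 351.11 kPa.
q_all = 351.11 / 3 = 117.04 kPa.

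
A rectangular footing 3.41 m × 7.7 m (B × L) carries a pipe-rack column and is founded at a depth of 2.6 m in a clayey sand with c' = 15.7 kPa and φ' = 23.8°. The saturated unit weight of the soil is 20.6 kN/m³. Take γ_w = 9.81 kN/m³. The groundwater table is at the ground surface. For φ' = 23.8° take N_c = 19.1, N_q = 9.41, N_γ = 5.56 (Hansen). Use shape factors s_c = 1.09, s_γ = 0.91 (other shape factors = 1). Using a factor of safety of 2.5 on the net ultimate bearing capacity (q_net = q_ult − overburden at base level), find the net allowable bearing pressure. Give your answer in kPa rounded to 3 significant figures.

q_all(net) ≈ 262 kPa

γ' = 20.6 − 9.81 = 10.79 kN/m³ (submerged throughout). q = 10.79 × 2.6 = 28.054 kPa; the same γ' applies in the ½γBN_γ term.
c·N_c·s_c = 15.7 × 19.1 × 1.09 = 326.86 kPa
q·N_q = 28.054 × 9.41 = 263.99 kPa
0.5·γ·B·N_γ·s_γ = 0.5 × 10.79 × 3.41 × 5.56 × 0.91 = 93.081 kPa
q_ult = 326.86 + 263.99 + 93.081 = 683.93 kPa.
q_net = 683.93 − 28.054 = 655.87 kPa.
q_all(net) = 655.87 / 2.5 = 262.35 kPa.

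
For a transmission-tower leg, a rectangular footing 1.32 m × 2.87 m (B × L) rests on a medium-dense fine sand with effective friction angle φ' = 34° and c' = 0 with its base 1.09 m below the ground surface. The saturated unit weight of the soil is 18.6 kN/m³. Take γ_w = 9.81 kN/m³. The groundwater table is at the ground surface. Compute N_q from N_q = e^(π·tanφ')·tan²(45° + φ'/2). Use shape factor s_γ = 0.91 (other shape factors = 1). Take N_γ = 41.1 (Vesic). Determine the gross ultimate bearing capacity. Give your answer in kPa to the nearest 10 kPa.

tan34° = 0.6745, so N_q = e^(π×0.6745)·tan²(62°) = 8.323 × 3.537 = 29.44.
γ' = 18.6 − 9.81 = 8.79 kN/m³ (submerged throughout). q = 8.79 × 1.09 = 9.5811 kPa; the same γ' applies in the ½γBN_γ term.
q·N_q = 9.5811 × 29.44 = 282.07 kPa
0.5·γ·B·N_γ·s_γ = 0.5 × 8.79 × 1.32 × 41.1 × 0.91 = 216.98 kPa
q_ult = 282.07 + 216.98 = 499.04 kPa.

q_ult ≈ 500 kPa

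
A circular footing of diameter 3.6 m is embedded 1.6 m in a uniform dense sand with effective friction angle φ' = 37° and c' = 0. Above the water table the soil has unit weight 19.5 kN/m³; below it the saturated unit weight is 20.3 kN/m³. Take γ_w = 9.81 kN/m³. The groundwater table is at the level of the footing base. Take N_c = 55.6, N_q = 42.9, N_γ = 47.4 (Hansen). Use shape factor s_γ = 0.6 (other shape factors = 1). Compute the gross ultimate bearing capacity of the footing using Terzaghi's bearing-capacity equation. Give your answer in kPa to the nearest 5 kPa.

q_ult ≈ 1875 kPa

Overburden at base level: q = 19.5 × 1.6 = 31.2 kPa.
Below the base the soil is submerged, so the ½γBN_γ term uses γ' = 20.3 − 9.81 = 10.49 kN/m³.
Surcharge term q·N_q = 31.2 × 42.9 = 1338.5 kPa; self-weight term 0.5·γ·B·N_γ·s_γ = 0.5 × 10.49 × 3.6 × 47.4 × 0.6 = 537 kPa.
q_ult = 1338.5 + 537 = 1875.5 kPa.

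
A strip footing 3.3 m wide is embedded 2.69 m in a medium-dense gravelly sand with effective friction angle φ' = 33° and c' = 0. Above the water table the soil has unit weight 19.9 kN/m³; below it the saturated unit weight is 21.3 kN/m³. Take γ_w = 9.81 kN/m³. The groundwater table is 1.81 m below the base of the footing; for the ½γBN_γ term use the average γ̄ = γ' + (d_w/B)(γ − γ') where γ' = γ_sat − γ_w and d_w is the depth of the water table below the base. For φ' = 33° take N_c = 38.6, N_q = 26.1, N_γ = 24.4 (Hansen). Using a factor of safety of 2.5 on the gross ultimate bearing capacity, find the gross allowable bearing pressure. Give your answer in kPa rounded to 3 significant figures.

q_all ≈ 818 kPa

q = γ·D_f = 19.9 × 2.69 = 53.531 kPa.
γ' = 11.49 kN/m³; averaging over the depth B below the base, γ̄ = γ' + (d_w/B)(γ − γ') = 16.103 kN/m³.
q·N_q = 53.531 × 26.1 = 1397.2 kPa
0.5·γ·B·N_γ = 0.5 × 16.103 × 3.3 × 24.4 = 648.3 kPa
q_ult = 1397.2 + 648.3 = 2045.5 kPa.
q_all = 2045.5 / 2.5 = 818.18 kPa.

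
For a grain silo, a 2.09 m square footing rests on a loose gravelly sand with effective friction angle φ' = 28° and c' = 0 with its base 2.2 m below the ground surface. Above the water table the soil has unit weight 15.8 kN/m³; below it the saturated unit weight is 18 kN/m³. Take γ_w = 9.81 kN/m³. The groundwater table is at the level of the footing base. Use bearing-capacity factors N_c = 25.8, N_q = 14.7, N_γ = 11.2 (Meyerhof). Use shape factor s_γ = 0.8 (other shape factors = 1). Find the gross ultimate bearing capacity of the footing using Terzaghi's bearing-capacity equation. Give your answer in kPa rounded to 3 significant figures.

q_ult ≈ 588 kPa

q = γ·D_f = 15.8 × 2.2 = 34.76 kPa.
For the ½γBN_γ term take γ' = 18 − 9.81 = 8.19 kN/m³ (soil below base is submerged).
q·N_q = 34.76 × 14.7 = 510.97 kPa
0.5·γ·B·N_γ·s_γ = 0.5 × 8.19 × 2.09 × 11.2 × 0.8 = 76.685 kPa
q_ult = 510.97 + 76.685 = 587.66 kPa.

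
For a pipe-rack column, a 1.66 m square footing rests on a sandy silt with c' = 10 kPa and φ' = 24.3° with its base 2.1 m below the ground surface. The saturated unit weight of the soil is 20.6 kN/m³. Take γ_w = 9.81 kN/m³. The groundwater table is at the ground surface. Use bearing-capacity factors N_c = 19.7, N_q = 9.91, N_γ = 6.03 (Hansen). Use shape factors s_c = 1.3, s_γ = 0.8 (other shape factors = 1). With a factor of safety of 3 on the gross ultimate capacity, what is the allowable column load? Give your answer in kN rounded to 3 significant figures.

Water table at ground surface, so effective unit weight γ' = 20.6 − 9.81 = 10.79 kN/m³ is used throughout; overburden q = 10.79 × 2.1 = 22.659 kPa; the same γ' applies in the ½γBN_γ term.
Cohesion term c·N_c·s_c = 10 × 19.7 × 1.3 = 256.1 kPa; surcharge term q·N_q = 22.659 × 9.91 = 224.55 kPa; self-weight term 0.5·γ·B·N_γ·s_γ = 0.5 × 10.79 × 1.66 × 6.03 × 0.8 = 43.202 kPa.
q_ult = 256.1 + 224.55 + 43.202 = 523.85 kPa.
Gross allowable pressure q_all = 523.85 / 3 = 174.62 kPa.
Footing area = 2.7556 m², so allowable column load = 174.62 × 2.7556 = 481.18 kN.

P_all ≈ 481 kN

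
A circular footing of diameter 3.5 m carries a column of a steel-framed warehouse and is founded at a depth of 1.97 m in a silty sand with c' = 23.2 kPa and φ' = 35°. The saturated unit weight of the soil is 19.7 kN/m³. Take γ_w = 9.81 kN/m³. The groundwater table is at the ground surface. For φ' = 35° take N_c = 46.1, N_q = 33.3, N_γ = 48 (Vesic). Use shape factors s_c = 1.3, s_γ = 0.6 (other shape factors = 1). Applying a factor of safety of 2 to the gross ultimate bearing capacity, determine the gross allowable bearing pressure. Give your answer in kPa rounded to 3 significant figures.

q_all ≈ 1270 kPa

Water table at ground surface, so effective unit weight γ' = 19.7 − 9.81 = 9.89 kN/m³ is used throughout; overburden q = 9.89 × 1.97 = 19.483 kPa; the same γ' applies in the ½γBN_γ term.
Cohesion term c·N_c·s_c = 23.2 × 46.1 × 1.3 = 1390.4 kPa; surcharge term q·N_q = 19.483 × 33.3 = 648.79 kPa; self-weight term 0.5·γ·B·N_γ·s_γ = 0.5 × 9.89 × 3.5 × 48 × 0.6 = 498.46 kPa.
q_ult = 1390.4 + 648.79 + 498.46 = 2537.6 kPa.
q_all = q_ult / FS = 2537.6 / 2 = 1268.8 kPa.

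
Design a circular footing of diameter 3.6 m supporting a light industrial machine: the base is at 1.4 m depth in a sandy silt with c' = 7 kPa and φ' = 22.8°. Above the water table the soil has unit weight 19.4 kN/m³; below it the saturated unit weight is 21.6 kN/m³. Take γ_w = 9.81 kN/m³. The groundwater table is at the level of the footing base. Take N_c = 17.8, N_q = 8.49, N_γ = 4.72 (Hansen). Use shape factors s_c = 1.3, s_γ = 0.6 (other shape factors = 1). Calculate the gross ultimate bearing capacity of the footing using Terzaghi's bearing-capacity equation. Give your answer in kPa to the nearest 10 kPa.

q_ult ≈ 450 kPa

q = γ·D_f = 19.4 × 1.4 = 27.16 kPa.
For the ½γBN_γ term take γ' = 21.6 − 9.81 = 11.79 kN/m³ (soil below base is submerged).
c·N_c·s_c = 7 × 17.8 × 1.3 = 161.98 kPa
q·N_q = 27.16 × 8.49 = 230.59 kPa
0.5·γ·B·N_γ·s_γ = 0.5 × 11.79 × 3.6 × 4.72 × 0.6 = 60.101 kPa
q_ult = 161.98 + 230.59 + 60.101 = 452.67 kPa.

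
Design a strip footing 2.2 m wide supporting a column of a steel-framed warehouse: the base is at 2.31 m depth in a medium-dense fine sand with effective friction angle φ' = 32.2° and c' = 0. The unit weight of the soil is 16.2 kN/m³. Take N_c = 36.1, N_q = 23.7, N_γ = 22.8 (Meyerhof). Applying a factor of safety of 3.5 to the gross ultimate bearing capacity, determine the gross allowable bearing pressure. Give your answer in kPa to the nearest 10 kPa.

Overburden at base level: q = 16.2 × 2.31 = 37.422 kPa.
Surcharge term q·N_q = 37.422 × 23.7 = 886.9 kPa; self-weight term 0.5·γ·B·N_γ = 0.5 × 16.2 × 2.2 × 22.8 = 406.3 kPa.
q_ult = 886.9 + 406.3 = 1293.2 kPa.
q_all = q_ult / FS = 1293.2 / 3.5 = 369.48 kPa.

q_all ≈ 370 kPa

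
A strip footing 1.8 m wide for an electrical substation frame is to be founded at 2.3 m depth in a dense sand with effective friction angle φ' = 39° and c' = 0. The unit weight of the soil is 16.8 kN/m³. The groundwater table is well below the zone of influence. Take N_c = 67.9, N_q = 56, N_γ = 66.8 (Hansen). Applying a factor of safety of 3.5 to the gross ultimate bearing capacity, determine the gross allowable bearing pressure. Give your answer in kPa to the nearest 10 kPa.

q_all ≈ 910 kPa

Effective surcharge at the founding depth q = γ·D_f = 16.8 × 2.3 = 38.64 kPa.
q_ult = q·N_q + 0.5·γ·B·N_γ
     = 38.64 × 56 + 0.5 × 16.8 × 1.8 × 66.8
     = 2163.8 + 1010 = 3173.9 kPa.
q_all = q_ult / FS = 3173.9 / 3.5 = 906.82 kPa.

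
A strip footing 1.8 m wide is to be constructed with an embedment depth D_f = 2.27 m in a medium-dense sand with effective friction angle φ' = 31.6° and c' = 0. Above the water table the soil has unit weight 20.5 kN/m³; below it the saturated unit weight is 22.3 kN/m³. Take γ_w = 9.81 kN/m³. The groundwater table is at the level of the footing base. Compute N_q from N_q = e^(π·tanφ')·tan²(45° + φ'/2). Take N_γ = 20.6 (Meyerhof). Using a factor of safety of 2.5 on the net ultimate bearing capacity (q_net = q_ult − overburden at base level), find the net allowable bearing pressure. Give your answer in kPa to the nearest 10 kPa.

q_all(net) ≈ 490 kPa

N_q = e^(π·tan31.6°)·tan²(60.8°) = 22.12.
Effective surcharge at the founding depth q = γ·D_f = 20.5 × 2.27 = 46.535 kPa.
The water table coincides with the base, so in the self-weight term γ → γ' = 12.49 kN/m³.
q_ult = q·N_q + 0.5·γ·B·N_γ
     = 46.535 × 22.117 + 0.5 × 12.49 × 1.8 × 20.6
     = 1029.2 + 231.56 = 1260.8 kPa.
q_net = 1260.8 − 46.535 = 1214.3 kPa.
q_all(net) = 1214.3 / 2.5 = 485.7 kPa.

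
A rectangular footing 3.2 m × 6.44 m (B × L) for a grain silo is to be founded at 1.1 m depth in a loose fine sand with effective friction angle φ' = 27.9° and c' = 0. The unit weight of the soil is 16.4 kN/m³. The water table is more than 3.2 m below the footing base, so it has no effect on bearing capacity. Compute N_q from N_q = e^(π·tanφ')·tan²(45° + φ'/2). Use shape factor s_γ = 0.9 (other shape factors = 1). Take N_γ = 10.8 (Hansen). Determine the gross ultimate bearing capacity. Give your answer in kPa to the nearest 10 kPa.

q_ult ≈ 520 kPa

tan27.9° = 0.5295, so N_q = e^(π×0.5295)·tan²(58.95°) = 5.277 × 2.759 = 14.56.
q = γ·D_f = 16.4 × 1.1 = 18.04 kPa.
q·N_q = 18.04 × 14.559 = 262.65 kPa
0.5·γ·B·N_γ·s_γ = 0.5 × 16.4 × 3.2 × 10.8 × 0.9 = 255.05 kPa
q_ult = 262.65 + 255.05 = 517.7 kPa.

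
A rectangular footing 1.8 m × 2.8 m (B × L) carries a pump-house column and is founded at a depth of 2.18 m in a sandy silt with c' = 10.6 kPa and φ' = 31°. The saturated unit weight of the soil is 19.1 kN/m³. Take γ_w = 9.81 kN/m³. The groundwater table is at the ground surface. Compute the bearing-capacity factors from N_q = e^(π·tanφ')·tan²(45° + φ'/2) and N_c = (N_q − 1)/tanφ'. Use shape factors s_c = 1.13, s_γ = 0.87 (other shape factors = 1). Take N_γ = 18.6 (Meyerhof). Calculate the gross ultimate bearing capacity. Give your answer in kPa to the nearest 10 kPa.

q_ult ≈ 940 kPa

tan31° = 0.6009, so N_q = e^(π×0.6009)·tan²(60.5°) = 6.604 × 3.124 = 20.63.
N_c = (20.63 − 1)/tan31° = 32.67.
γ' = 19.1 − 9.81 = 9.29 kN/m³ (submerged throughout). q = 9.29 × 2.18 = 20.252 kPa; the same γ' applies in the ½γBN_γ term.
c·N_c·s_c = 10.6 × 32.671 × 1.13 = 391.33 kPa
q·N_q = 20.252 × 20.631 = 417.82 kPa
0.5·γ·B·N_γ·s_γ = 0.5 × 9.29 × 1.8 × 18.6 × 0.87 = 135.3 kPa
q_ult = 391.33 + 417.82 + 135.3 = 944.45 kPa.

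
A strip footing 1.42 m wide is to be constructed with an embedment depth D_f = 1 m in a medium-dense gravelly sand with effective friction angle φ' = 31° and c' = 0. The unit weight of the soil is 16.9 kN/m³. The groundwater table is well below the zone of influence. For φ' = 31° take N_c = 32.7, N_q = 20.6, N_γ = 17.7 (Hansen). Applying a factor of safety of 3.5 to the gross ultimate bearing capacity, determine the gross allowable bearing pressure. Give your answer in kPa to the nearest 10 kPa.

q_all ≈ 160 kPa

Effective surcharge at the founding depth q = γ·D_f = 16.9 × 1 = 16.9 kPa.
q_ult = q·N_q + 0.5·γ·B·N_γ
     = 16.9 × 20.6 + 0.5 × 16.9 × 1.42 × 17.7
     = 348.14 + 212.38 = 560.52 kPa.
q_all = q_ult / FS = 560.52 / 3.5 = 160.15 kPa.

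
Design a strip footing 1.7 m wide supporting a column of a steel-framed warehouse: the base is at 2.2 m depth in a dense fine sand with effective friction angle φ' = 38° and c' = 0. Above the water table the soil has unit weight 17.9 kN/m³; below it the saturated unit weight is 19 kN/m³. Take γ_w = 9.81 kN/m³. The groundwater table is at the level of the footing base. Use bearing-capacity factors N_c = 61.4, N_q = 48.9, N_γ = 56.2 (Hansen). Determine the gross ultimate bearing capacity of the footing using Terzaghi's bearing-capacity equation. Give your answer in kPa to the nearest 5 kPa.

Overburden at base level: q = 17.9 × 2.2 = 39.38 kPa.
Below the base the soil is submerged, so the ½γBN_γ term uses γ' = 19 − 9.81 = 9.19 kN/m³.
Surcharge term q·N_q = 39.38 × 48.9 = 1925.7 kPa; self-weight term 0.5·γ·B·N_γ = 0.5 × 9.19 × 1.7 × 56.2 = 439.01 kPa.
q_ult = 1925.7 + 439.01 = 2364.7 kPa.

q_ult ≈ 2365 kPa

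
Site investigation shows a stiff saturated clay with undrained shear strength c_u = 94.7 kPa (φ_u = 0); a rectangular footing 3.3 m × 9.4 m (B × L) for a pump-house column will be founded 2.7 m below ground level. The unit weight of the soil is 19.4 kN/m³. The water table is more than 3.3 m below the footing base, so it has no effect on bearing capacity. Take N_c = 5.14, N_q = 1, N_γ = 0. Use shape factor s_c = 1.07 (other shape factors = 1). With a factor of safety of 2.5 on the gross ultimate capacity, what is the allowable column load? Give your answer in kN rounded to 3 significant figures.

Effective surcharge at the founding depth q = γ·D_f = 19.4 × 2.7 = 52.38 kPa.
q_ult = c·N_c·s_c + q·N_q
     = 94.7 × 5.14 × 1.07 + 52.38 × 1
     = 520.83 + 52.38 = 573.21 kPa.
Gross allowable pressure q_all = 573.21 / 2.5 = 229.28 kPa.
Footing area = 31.02 m², so allowable column load = 229.28 × 31.02 = 7112.4 kN.

P_all ≈ 7110 kN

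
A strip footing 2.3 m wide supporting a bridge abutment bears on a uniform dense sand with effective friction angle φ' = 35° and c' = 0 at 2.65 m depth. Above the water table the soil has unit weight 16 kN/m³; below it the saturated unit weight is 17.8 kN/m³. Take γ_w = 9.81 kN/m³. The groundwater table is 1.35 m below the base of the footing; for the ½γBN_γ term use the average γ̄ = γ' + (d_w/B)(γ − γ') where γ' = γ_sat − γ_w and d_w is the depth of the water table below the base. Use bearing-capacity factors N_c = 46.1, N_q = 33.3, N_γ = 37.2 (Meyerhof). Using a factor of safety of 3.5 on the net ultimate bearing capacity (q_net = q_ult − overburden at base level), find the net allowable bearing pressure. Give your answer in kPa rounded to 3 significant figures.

q_all(net) ≈ 546 kPa

q = γ·D_f = 16 × 2.65 = 42.4 kPa.
γ' = 7.99 kN/m³; averaging over the depth B below the base, γ̄ = γ' + (d_w/B)(γ − γ') = 12.692 kN/m³.
q·N_q = 42.4 × 33.3 = 1411.9 kPa
0.5·γ·B·N_γ = 0.5 × 12.692 × 2.3 × 37.2 = 542.94 kPa
q_ult = 1411.9 + 542.94 = 1954.9 kPa.
q_net = 1954.9 − 42.4 = 1912.5 kPa.
q_all(net) = 1912.5 / 3.5 = 546.42 kPa.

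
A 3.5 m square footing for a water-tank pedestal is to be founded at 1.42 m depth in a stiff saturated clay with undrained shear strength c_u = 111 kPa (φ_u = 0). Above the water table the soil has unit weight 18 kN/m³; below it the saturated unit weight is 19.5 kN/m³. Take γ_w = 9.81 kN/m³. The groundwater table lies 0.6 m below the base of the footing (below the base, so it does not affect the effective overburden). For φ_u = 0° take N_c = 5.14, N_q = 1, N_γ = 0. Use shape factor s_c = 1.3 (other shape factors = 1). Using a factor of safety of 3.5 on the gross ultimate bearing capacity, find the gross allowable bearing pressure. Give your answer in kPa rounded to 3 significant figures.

Effective surcharge at the founding depth q = γ·D_f = 18 × 1.42 = 25.56 kPa.
q_ult = c·N_c·s_c + q·N_q
     = 111 × 5.14 × 1.3 + 25.56 × 1
     = 741.7 + 25.56 = 767.26 kPa.
q_all = 767.26 / 3.5 = 219.22 kPa.

q_all ≈ 219 kPa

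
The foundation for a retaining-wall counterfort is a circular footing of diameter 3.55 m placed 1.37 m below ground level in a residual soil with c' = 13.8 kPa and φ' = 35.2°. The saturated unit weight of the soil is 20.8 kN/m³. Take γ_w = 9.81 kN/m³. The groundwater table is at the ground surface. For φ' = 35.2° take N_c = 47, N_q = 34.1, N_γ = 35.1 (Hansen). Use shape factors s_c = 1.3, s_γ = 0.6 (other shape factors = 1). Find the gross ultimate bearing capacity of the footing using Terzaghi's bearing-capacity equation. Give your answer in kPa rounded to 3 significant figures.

q_ult ≈ 1770 kPa

Water table at ground surface, so effective unit weight γ' = 20.8 − 9.81 = 10.99 kN/m³ is used throughout; overburden q = 10.99 × 1.37 = 15.056 kPa; the same γ' applies in the ½γBN_γ term.
Cohesion term c·N_c·s_c = 13.8 × 47 × 1.3 = 843.18 kPa; surcharge term q·N_q = 15.056 × 34.1 = 513.42 kPa; self-weight term 0.5·γ·B·N_γ·s_γ = 0.5 × 10.99 × 3.55 × 35.1 × 0.6 = 410.82 kPa.
q_ult = 843.18 + 513.42 + 410.82 = 1767.4 kPa.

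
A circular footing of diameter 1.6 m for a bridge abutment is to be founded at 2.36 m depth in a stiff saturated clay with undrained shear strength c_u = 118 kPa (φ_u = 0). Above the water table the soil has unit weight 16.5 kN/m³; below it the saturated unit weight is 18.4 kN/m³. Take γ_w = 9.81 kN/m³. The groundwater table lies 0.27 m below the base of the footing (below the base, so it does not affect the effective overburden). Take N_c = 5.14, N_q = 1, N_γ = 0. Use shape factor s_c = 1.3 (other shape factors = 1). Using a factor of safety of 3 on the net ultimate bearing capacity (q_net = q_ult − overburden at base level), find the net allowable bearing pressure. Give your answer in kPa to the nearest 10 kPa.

q_all(net) ≈ 260 kPa

Overburden at base level: q = 16.5 × 2.36 = 38.94 kPa.
Cohesion term c·N_c·s_c = 118 × 5.14 × 1.3 = 788.48 kPa; surcharge term q·N_q = 38.94 × 1 = 38.94 kPa.
q_ult = 788.48 + 38.94 = 827.42 kPa.
q_net = 827.42 − 38.94 = 788.48 kPa.
q_all(net) = 788.48 / 3 = 262.83 kPa.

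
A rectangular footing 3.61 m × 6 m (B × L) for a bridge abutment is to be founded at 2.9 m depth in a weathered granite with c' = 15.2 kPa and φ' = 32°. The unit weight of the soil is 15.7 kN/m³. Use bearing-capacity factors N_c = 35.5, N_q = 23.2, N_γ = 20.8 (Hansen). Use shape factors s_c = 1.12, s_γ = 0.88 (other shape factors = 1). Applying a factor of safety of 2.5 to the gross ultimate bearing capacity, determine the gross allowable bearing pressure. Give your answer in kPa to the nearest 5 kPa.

q_all ≈ 870 kPa

q = γ·D_f = 15.7 × 2.9 = 45.53 kPa.
c·N_c·s_c = 15.2 × 35.5 × 1.12 = 604.35 kPa
q·N_q = 45.53 × 23.2 = 1056.3 kPa
0.5·γ·B·N_γ·s_γ = 0.5 × 15.7 × 3.61 × 20.8 × 0.88 = 518.71 kPa
q_ult = 604.35 + 1056.3 + 518.71 = 2179.4 kPa.
q_all = q_ult / FS = 2179.4 / 2.5 = 871.74 kPa.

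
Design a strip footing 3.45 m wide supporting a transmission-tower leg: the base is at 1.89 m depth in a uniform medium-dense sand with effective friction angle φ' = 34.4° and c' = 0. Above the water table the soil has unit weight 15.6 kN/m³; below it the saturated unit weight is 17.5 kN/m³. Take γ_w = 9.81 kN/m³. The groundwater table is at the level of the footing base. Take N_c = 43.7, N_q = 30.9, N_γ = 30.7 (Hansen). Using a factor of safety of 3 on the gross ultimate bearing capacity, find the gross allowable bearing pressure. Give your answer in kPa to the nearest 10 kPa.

Effective surcharge at the founding depth q = γ·D_f = 15.6 × 1.89 = 29.484 kPa.
The water table coincides with the base, so in the self-weight term γ → γ' = 7.69 kN/m³.
q_ult = q·N_q + 0.5·γ·B·N_γ
     = 29.484 × 30.9 + 0.5 × 7.69 × 3.45 × 30.7
     = 911.06 + 407.24 = 1318.3 kPa.
q_all = 1318.3 / 3 = 439.43 kPa.

q_all ≈ 440 kPa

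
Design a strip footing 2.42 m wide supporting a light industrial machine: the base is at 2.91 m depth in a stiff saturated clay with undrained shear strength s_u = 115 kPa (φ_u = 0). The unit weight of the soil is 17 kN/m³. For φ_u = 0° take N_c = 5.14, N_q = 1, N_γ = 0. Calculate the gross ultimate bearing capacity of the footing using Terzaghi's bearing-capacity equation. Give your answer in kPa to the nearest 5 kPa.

q = γ·D_f = 17 × 2.91 = 49.47 kPa.
c·N_c = 115 × 5.14 = 591.1 kPa
q·N_q = 49.47 × 1 = 49.47 kPa
q_ult = 591.1 + 49.47 = 640.57 kPa.

q_ult ≈ 640 kPa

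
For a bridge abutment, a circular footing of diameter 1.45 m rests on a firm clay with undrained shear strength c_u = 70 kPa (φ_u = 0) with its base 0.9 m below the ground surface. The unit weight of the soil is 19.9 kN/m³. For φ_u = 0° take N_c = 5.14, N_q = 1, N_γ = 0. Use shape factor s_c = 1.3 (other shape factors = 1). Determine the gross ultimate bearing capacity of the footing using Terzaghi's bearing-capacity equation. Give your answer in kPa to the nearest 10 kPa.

q_ult ≈ 490 kPa

q = γ·D_f = 19.9 × 0.9 = 17.91 kPa.
c·N_c·s_c = 70 × 5.14 × 1.3 = 467.74 kPa
q·N_q = 17.91 × 1 = 17.91 kPa
q_ult = 467.74 + 17.91 = 485.65 kPa.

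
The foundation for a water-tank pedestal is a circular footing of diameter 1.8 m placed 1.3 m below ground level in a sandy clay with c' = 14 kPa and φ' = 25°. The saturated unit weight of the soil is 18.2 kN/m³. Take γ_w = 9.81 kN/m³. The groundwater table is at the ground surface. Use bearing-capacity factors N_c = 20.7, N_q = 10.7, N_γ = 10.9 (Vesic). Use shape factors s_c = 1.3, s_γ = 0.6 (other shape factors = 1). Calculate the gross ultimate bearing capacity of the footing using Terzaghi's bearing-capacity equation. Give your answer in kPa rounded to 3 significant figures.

γ' = 18.2 − 9.81 = 8.39 kN/m³ (submerged throughout). q = 8.39 × 1.3 = 10.907 kPa; the same γ' applies in the ½γBN_γ term.
c·N_c·s_c = 14 × 20.7 × 1.3 = 376.74 kPa
q·N_q = 10.907 × 10.7 = 116.7 kPa
0.5·γ·B·N_γ·s_γ = 0.5 × 8.39 × 1.8 × 10.9 × 0.6 = 49.384 kPa
q_ult = 376.74 + 116.7 + 49.384 = 542.83 kPa.

q_ult ≈ 543 kPa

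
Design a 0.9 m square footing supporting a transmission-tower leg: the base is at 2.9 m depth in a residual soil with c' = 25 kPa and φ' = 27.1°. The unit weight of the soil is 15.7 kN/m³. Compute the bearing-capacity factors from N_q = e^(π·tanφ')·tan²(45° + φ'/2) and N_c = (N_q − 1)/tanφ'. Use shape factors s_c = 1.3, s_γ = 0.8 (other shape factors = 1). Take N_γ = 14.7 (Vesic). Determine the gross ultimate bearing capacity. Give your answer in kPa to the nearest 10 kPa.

tan27.1° = 0.5117, so N_q = e^(π×0.5117)·tan²(58.55°) = 4.991 × 2.673 = 13.34.
N_c = (13.34 − 1)/tan27.1° = 24.12.
Effective surcharge at the founding depth q = γ·D_f = 15.7 × 2.9 = 45.53 kPa.
q_ult = c·N_c·s_c + q·N_q + 0.5·γ·B·N_γ·s_γ
     = 25 × 24.12 × 1.3 + 45.53 × 13.343 + 0.5 × 15.7 × 0.9 × 14.7 × 0.8
     = 783.9 + 607.5 + 83.084 = 1474.5 kPa.

q_ult ≈ 1470 kPa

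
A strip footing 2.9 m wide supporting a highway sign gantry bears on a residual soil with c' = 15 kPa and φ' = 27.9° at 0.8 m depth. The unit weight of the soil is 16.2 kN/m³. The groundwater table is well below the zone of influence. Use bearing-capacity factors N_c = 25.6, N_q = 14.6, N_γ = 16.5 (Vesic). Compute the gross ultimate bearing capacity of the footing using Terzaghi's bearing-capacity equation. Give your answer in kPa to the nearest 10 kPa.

Effective surcharge at the founding depth q = γ·D_f = 16.2 × 0.8 = 12.96 kPa.
q_ult = c·N_c + q·N_q + 0.5·γ·B·N_γ
     = 15 × 25.6 + 12.96 × 14.6 + 0.5 × 16.2 × 2.9 × 16.5
     = 384 + 189.22 + 387.58 = 960.8 kPa.

q_ult ≈ 960 kPa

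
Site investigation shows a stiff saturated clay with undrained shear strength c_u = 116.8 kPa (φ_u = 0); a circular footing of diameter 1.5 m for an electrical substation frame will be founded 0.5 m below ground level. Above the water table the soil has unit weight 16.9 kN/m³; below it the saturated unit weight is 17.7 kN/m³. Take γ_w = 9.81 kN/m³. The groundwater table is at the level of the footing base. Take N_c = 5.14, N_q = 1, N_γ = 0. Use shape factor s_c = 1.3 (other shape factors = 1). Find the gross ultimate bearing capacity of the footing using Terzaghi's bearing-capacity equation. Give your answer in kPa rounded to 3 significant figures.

Effective surcharge at the founding depth q = γ·D_f = 16.9 × 0.5 = 8.45 kPa.
q_ult = c·N_c·s_c + q·N_q
     = 116.8 × 5.14 × 1.3 + 8.45 × 1
     = 780.46 + 8.45 = 788.91 kPa.

q_ult ≈ 789 kPa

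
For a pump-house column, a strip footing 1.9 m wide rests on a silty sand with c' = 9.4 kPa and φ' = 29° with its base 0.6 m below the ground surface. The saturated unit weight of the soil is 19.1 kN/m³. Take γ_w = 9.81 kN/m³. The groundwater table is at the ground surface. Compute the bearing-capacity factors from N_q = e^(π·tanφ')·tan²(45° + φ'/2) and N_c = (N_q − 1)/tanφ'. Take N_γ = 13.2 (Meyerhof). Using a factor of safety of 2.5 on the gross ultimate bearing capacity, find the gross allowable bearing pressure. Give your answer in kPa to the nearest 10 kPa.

N_q = e^(π·tan29°)·tan²(59.5°) = 16.44; N_c = (N_q − 1)/tanφ' = 27.86.
γ' = 19.1 − 9.81 = 9.29 kN/m³ (submerged throughout). q = 9.29 × 0.6 = 5.574 kPa; the same γ' applies in the ½γBN_γ term.
c·N_c = 9.4 × 27.86 = 261.89 kPa
q·N_q = 5.574 × 16.443 = 91.655 kPa
0.5·γ·B·N_γ = 0.5 × 9.29 × 1.9 × 13.2 = 116.5 kPa
q_ult = 261.89 + 91.655 + 116.5 = 470.04 kPa.
q_all = 470.04 / 2.5 = 188.02 kPa.

q_all ≈ 190 kPa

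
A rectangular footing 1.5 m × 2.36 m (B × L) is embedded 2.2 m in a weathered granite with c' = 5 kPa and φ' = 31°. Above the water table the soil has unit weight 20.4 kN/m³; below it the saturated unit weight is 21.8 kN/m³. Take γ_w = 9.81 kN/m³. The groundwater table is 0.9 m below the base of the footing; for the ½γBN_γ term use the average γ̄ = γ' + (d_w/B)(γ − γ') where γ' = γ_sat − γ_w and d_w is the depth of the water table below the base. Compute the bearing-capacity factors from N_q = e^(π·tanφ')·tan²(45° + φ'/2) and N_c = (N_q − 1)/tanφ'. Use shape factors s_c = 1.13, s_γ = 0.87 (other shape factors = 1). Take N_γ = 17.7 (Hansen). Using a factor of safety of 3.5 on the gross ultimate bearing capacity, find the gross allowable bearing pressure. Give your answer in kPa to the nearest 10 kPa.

q_all ≈ 370 kPa

N_q = e^(π·tan31°)·tan²(60.5°) = 20.63; N_c = (N_q − 1)/tanφ' = 32.67.
Overburden at base level: q = 20.4 × 2.2 = 44.88 kPa.
The water table is 0.9 m below the base (< B = 1.5 m), so the ½γBN_γ term uses γ̄ = γ' + (d_w/B)(γ − γ') = 11.99 + (0.9/1.5)(20.4 − 11.99) = 17.036 kN/m³.
Cohesion term c·N_c·s_c = 5 × 32.671 × 1.13 = 184.59 kPa; surcharge term q·N_q = 44.88 × 20.631 = 925.91 kPa; self-weight term 0.5·γ·B·N_γ·s_γ = 0.5 × 17.036 × 1.5 × 17.7 × 0.87 = 196.75 kPa.
q_ult = 184.59 + 925.91 + 196.75 = 1307.3 kPa.
q_all = 1307.3 / 3.5 = 373.5 kPa.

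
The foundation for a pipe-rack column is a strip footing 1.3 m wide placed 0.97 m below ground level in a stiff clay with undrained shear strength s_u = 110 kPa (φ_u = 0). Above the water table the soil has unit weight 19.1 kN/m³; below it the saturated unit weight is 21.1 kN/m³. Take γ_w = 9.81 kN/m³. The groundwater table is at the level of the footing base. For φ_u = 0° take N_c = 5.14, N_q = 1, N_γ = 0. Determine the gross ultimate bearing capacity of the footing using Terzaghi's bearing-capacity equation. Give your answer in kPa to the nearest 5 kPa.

Overburden at base level: q = 19.1 × 0.97 = 18.527 kPa.
Cohesion term c·N_c = 110 × 5.14 = 565.4 kPa; surcharge term q·N_q = 18.527 × 1 = 18.527 kPa.
q_ult = 565.4 + 18.527 = 583.93 kPa.

q_ult ≈ 585 kPa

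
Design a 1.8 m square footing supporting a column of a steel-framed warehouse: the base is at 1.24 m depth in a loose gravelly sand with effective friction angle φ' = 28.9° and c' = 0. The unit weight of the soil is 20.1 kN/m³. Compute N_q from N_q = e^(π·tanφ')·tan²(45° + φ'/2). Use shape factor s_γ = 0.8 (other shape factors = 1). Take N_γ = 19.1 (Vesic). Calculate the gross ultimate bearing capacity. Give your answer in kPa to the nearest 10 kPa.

tan28.9° = 0.552, so N_q = e^(π×0.552)·tan²(59.45°) = 5.665 × 2.871 = 16.26.
Overburden at base level: q = 20.1 × 1.24 = 24.924 kPa.
Surcharge term q·N_q = 24.924 × 16.261 = 405.29 kPa; self-weight term 0.5·γ·B·N_γ·s_γ = 0.5 × 20.1 × 1.8 × 19.1 × 0.8 = 276.42 kPa.
q_ult = 405.29 + 276.42 = 681.7 kPa.

q_ult ≈ 680 kPa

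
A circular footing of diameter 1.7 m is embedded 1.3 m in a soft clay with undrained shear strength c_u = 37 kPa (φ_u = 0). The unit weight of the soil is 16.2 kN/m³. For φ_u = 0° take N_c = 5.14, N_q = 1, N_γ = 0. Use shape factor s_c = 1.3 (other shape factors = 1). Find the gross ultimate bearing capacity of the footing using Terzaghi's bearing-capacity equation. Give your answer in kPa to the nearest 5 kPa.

q_ult ≈ 270 kPa

Effective surcharge at the founding depth q = γ·D_f = 16.2 × 1.3 = 21.06 kPa.
q_ult = c·N_c·s_c + q·N_q
     = 37 × 5.14 × 1.3 + 21.06 × 1
     = 247.23 + 21.06 = 268.29 kPa.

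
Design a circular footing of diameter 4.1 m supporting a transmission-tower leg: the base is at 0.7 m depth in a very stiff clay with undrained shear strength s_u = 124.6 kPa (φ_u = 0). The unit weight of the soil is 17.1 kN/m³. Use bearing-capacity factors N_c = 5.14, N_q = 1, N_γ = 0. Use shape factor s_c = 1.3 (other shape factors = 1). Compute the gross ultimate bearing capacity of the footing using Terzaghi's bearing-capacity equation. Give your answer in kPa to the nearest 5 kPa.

Effective surcharge at the founding depth q = γ·D_f = 17.1 × 0.7 = 11.97 kPa.
q_ult = c·N_c·s_c + q·N_q
     = 124.6 × 5.14 × 1.3 + 11.97 × 1
     = 832.58 + 11.97 = 844.55 kPa.

q_ult ≈ 845 kPa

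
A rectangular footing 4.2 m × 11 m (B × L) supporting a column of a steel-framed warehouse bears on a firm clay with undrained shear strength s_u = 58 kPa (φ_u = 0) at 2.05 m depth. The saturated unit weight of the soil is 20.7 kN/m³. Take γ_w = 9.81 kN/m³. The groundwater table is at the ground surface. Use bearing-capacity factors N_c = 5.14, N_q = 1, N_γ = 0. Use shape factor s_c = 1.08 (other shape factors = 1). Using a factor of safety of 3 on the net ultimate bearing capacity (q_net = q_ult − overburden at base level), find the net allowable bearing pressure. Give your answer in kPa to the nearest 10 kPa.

Water table at ground surface, so effective unit weight γ' = 20.7 − 9.81 = 10.89 kN/m³ is used throughout; overburden q = 10.89 × 2.05 = 22.324 kPa.
Cohesion term c·N_c·s_c = 58 × 5.14 × 1.08 = 321.97 kPa; surcharge term q·N_q = 22.324 × 1 = 22.324 kPa.
q_ult = 321.97 + 22.324 = 344.29 kPa.
q_net = 344.29 − 22.324 = 321.97 kPa.
q_all(net) = 321.97 / 3 = 107.32 kPa.

q_all(net) ≈ 110 kPa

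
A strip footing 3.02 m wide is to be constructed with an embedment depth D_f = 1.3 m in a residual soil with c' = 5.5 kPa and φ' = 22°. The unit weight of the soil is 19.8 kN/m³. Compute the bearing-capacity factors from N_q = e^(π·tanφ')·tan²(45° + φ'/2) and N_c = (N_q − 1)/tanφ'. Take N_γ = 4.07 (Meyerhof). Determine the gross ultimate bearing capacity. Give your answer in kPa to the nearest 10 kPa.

q_ult ≈ 420 kPa

tan22° = 0.404, so N_q = e^(π×0.404)·tan²(56°) = 3.558 × 2.198 = 7.82.
N_c = (7.82 − 1)/tan22° = 16.88.
Overburden at base level: q = 19.8 × 1.3 = 25.74 kPa.
Cohesion term c·N_c = 5.5 × 16.883 = 92.856 kPa; surcharge term q·N_q = 25.74 × 7.8211 = 201.32 kPa; self-weight term 0.5·γ·B·N_γ = 0.5 × 19.8 × 3.02 × 4.07 = 121.68 kPa.
q_ult = 92.856 + 201.32 + 121.68 = 415.86 kPa.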